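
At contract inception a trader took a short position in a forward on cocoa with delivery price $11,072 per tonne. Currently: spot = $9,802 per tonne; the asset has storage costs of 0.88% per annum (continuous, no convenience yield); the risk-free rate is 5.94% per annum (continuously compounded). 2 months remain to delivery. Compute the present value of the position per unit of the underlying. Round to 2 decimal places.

Current fair forward for the remaining 2 months: F = S·e^((r + u)·T), (r + u) = 0.0594 + 0.0088 = 0.0682
F = 9802 · e^(0.0682 × 2/12) = 9802 × 1.01143151 = 9914.0517
Value of long forward = (F − K)·e^(−rT) = (9914.0517 − 11072) · e^(−0.0594·2/12)
= -1157.9483 × 0.99014884 = -1146.54
Short position value = −(long value) = $1146.54

$1146.54 per tonne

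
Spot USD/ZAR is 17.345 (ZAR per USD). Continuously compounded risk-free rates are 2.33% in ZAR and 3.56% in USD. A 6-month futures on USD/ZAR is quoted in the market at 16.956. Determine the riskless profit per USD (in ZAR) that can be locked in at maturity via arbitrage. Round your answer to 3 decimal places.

Fair futures: F* = S·e^(carry·T), with carry = (r_ZAR − r_USD) = 0.0233 − 0.0356 = -0.0123
F* = 17.345 · e^(-0.0123 × 6/12) = 17.345 · e^-0.006150 = 17.345 × 0.993869 = 17.2387
Market 16.956 < fair 17.2387: forward underpriced → reverse cash-and-carry (short spot, go long the forward).
At maturity, profit = |F_mkt − F*| = |16.956 − 17.2387| = 0.283 per USD (in ZAR)

0.283 per USD (in ZAR)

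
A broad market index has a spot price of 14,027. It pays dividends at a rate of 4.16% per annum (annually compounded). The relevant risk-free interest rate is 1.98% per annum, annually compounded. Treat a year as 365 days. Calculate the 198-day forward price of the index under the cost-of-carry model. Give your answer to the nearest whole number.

F = S · (1+r)^T / (1+q)^T
= 14027 × 1.010693 / 1.022356 = 14027 × 0.988592
F = 13,867

13,867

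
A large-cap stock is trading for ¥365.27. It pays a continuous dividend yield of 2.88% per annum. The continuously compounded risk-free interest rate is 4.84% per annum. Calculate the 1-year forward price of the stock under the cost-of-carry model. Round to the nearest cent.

¥372.50

F = S·e^((r − q)T) = 365.27 · e^((0.0484 − 0.0288) × 1)
= 365.27 · e^0.019600 = 365.27 × 1.019793
F = ¥372.50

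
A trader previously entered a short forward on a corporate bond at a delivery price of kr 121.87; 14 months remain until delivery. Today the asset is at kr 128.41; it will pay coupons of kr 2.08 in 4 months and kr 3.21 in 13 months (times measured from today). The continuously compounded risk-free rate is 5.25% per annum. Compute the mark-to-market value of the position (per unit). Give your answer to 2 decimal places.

-kr 8.70

PV(remaining coupons) I = 2.08·e^(−0.0525·4/12) + 3.21·e^(−0.0525·13/12) = 5.0764
Current forward F = (S − I)·e^(rT) = (128.41 − 5.0764)·e^(0.0525·14/12) = 123.3336 × 1.063165 = 131.1240
Value (long) = (F − K)·e^(−rT) = (131.1240 − 121.87) × 0.940588 = 8.7042
Short position value = −(long value) = -kr 8.70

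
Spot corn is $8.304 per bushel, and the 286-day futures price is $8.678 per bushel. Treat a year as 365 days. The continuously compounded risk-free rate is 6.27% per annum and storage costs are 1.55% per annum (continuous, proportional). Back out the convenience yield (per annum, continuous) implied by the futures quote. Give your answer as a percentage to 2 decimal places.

F = S·e^((r+u−y)T) ⇒ (r+u−y) = ln(F/S)/T
ln(8.678/8.304) = 0.044054; /T ⇒ 0.056223
y = r + u − ln(F/S)/T = 0.0627 + 0.0155 − 0.056223 = 0.021977
y = 2.20%

2.20%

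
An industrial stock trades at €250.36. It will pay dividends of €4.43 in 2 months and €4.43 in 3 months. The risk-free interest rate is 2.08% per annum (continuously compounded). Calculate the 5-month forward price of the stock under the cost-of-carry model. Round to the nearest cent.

€243.64

PV(dividends) I = 4.43·e^(−0.0208·2/12) + 4.43·e^(−0.0208·3/12)
I = 4.4147 + 4.4070 = 8.8217
F = (S − I)·e^(rT) = (250.36 − 8.8217) · e^(0.0208·5/12)
= 241.5383 · e^0.008667 = 241.5383 × 1.008705 = €243.64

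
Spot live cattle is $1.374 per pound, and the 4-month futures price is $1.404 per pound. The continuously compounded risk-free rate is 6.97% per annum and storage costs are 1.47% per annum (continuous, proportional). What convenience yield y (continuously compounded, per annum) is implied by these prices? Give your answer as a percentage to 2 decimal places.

F = S·e^((r+u−y)T) ⇒ (r+u−y) = ln(F/S)/T
ln(1.404/1.374) = 0.021599; /T ⇒ 0.064797
y = r + u − ln(F/S)/T = 0.0697 + 0.0147 − 0.064797 = 0.019603
y = 1.96%

1.96%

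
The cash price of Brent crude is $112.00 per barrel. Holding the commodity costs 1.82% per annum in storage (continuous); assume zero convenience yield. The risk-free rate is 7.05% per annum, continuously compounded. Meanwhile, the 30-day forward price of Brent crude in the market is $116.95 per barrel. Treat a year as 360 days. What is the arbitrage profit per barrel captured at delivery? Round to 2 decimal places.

$4.12 per barrel

Fair forward: F* = S·e^(carry·T), with carry = (r + u) = 0.0705 + 0.0182 = 0.0887
F* = 112.00 · e^(0.0887 × 30/360) = 112.00 · e^0.007392 = 112.00 × 1.007419 = $112.8309
Market $116.95 > fair $112.8309: forward overpriced → cash-and-carry (buy spot, short the forward).
At maturity, profit = |F_mkt − F*| = |116.95 − 112.8309| = $4.12 per barrel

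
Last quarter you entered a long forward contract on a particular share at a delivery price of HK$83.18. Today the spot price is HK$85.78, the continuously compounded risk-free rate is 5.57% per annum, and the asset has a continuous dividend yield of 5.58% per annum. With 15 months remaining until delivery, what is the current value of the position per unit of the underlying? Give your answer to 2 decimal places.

HK$2.42

Current fair forward for the remaining 15 months: F = S·e^((r − q)·T), (r − q) = 0.0557 − 0.0558 = -0.0001
F = 85.78 · e^(-0.0001 × 15/12) = 85.78 × 0.999875 = 85.7693
Value of long forward = (F − K)·e^(−rT) = (85.7693 − 83.18) · e^(−0.0557·15/12)
= 2.5893 × 0.932744 = 2.42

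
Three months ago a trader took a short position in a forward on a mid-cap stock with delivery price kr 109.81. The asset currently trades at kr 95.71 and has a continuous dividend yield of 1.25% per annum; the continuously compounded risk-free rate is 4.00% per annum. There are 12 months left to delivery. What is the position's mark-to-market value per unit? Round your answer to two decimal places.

Current fair forward for the remaining 12 months: F = S·e^((r − q)·T), (r − q) = 0.0400 − 0.0125 = 0.0275
F = 95.71 · e^(0.0275 × 12/12) = 95.71 × 1.027882 = 98.3786
Value of long forward = (F − K)·e^(−rT) = (98.3786 − 109.81) · e^(−0.0400·12/12)
= -11.4314 × 0.960789 = -10.98
Short position value = −(long value) = kr 10.98

kr 10.98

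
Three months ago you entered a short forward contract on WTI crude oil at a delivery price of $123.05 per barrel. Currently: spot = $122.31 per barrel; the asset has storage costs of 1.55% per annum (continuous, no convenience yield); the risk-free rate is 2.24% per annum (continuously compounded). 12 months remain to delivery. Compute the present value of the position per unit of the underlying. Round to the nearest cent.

Current fair forward for the remaining 12 months: F = S·e^((r + u)·T), (r + u) = 0.0224 + 0.0155 = 0.0379
F = 122.31 · e^(0.0379 × 12/12) = 122.31 × 1.038627 = 127.0345
Value of long forward = (F − K)·e^(−rT) = (127.0345 − 123.05) · e^(−0.0224·12/12)
= 3.9845 × 0.977849 = 3.90
Short position value = −(long value) = -$3.90

-$3.90 per barrel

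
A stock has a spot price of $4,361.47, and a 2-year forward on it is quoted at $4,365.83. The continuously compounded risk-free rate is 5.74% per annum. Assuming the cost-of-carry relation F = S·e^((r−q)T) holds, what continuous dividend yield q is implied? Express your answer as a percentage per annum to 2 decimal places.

From F = S·e^((r−q)T): (r − q) = ln(F/S)/T
ln(4365.83/4361.47) = ln(1.001000) = 0.001000
(r − q) = 0.001000 / (2) = 0.000500
q = r − ln(F/S)/T = 0.0574 − 0.000500 = 0.056900
q = 5.69%

5.69%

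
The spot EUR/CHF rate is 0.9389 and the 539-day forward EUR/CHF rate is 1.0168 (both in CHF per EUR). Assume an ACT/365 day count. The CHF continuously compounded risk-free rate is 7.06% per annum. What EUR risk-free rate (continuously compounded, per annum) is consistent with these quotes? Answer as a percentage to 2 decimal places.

1.66%

F = S·e^((r_CHF − r_EUR)T) ⇒ r_EUR = r_CHF − ln(F/S)/T
ln(1.0168/0.9389) = 0.079707; /(539/365) = 0.053976
r_EUR = 0.0706 − 0.053976 = 0.016624
r_EUR = 1.66%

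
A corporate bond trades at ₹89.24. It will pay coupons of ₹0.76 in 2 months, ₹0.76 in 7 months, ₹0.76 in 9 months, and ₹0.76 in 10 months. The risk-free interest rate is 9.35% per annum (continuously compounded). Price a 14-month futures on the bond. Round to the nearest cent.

PV(coupons) I = 0.76·e^(−0.0935·2/12) + 0.76·e^(−0.0935·7/12) + 0.76·e^(−0.0935·9/12) + 0.76·e^(−0.0935·10/12)
I = 0.7482 + 0.7197 + 0.7085 + 0.7030 = 2.8794
F = (S − I)·e^(rT) = (89.24 − 2.8794) · e^(0.0935·14/12)
= 86.3606 · e^0.109083 = 86.3606 × 1.115255 = ₹96.31

₹96.31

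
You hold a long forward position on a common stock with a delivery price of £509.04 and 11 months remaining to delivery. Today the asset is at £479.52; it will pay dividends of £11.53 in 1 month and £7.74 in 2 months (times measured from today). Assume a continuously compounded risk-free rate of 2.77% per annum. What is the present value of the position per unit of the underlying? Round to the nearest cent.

PV(remaining dividends) I = 11.53·e^(−0.0277·1/12) + 7.74·e^(−0.0277·2/12) = 19.2078
Current forward F = (S − I)·e^(rT) = (479.52 − 19.2078)·e^(0.0277·11/12) = 460.3122 × 1.025717 = 472.1500
Value (long) = (F − K)·e^(−rT) = (472.1500 − 509.04) × 0.974928 = -35.9651
Value = -£35.97

-£35.97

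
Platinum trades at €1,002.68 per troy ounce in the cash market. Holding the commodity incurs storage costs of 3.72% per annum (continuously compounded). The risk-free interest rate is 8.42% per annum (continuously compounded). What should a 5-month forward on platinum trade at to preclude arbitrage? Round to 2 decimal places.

Net carry = r + u − y = 0.0842 + 0.0372 − 0.0000 = 0.1214
F = S·e^((r+u−y)T) = 1002.68 · e^(0.1214 × 5/12) = 1002.68 · e^0.05058333
= 1002.68 × 1.05188451 = €1,054.70 per troy ounce

€1,054.70 per troy ounce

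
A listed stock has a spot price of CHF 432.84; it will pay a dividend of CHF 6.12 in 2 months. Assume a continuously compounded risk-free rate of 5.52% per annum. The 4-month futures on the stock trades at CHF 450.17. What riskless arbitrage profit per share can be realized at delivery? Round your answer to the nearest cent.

PV(dividends) I = 6.12·e^(−0.0552·2/12) = 6.0640
Fair futures F* = (S − I)·e^(rT) = (432.84 − 6.0640)·e^0.018400 = 426.7760 × 1.018570 = 434.7012
Market CHF 450.17 > fair 434.7012: forward overpriced → cash-and-carry (borrow at r, buy the stock and collect the dividends, short the forward).
Profit at T = |F_mkt − F*| = |450.17 − 434.7012| = CHF 15.47 per share

CHF 15.47 per share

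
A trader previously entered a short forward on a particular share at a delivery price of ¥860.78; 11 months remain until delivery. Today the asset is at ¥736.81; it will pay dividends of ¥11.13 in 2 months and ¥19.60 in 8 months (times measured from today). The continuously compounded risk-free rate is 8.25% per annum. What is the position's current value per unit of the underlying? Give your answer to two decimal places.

¥90.80

PV(remaining dividends) I = 11.13·e^(−0.0825·2/12) + 19.60·e^(−0.0825·8/12) = 29.5291
Current forward F = (S − I)·e^(rT) = (736.81 − 29.5291)·e^(0.0825·11/12) = 707.2809 × 1.078558 = 762.8435
Value (long) = (F − K)·e^(−rT) = (762.8435 − 860.78) × 0.927164 = -90.8032
Short position value = −(long value) = ¥90.80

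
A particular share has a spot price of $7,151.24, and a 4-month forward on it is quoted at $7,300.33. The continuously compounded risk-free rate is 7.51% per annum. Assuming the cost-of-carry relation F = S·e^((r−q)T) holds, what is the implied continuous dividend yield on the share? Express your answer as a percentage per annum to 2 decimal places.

From F = S·e^((r−q)T): (r − q) = ln(F/S)/T
ln(7300.33/7151.24) = ln(1.020848) = 0.020634
(r − q) = 0.020634 / (4/12) = 0.061902
q = r − ln(F/S)/T = 0.0751 − 0.061902 = 0.013198
q = 1.32%

1.32%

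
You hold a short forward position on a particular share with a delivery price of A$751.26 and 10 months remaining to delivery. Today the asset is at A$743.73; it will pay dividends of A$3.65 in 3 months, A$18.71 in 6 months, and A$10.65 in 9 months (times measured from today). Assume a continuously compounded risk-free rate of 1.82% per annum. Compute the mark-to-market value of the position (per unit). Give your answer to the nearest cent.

PV(remaining dividends) I = 3.65·e^(−0.0182·3/12) + 18.71·e^(−0.0182·6/12) + 10.65·e^(−0.0182·9/12) = 32.6796
Current forward F = (S − I)·e^(rT) = (743.73 − 32.6796)·e^(0.0182·10/12) = 711.0504 × 1.015282 = 721.9167
Value (long) = (F − K)·e^(−rT) = (721.9167 − 751.26) × 0.984948 = -28.9016
Short position value = −(long value) = A$28.90

A$28.90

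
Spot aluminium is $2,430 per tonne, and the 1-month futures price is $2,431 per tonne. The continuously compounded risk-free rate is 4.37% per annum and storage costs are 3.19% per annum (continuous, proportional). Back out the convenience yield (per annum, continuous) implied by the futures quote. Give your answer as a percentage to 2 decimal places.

7.07%

F = S·e^((r+u−y)T) ⇒ (r+u−y) = ln(F/S)/T
ln(2431/2430) = 0.000411; /T ⇒ 0.004932
y = r + u − ln(F/S)/T = 0.0437 + 0.0319 − 0.004932 = 0.070668
y = 7.07%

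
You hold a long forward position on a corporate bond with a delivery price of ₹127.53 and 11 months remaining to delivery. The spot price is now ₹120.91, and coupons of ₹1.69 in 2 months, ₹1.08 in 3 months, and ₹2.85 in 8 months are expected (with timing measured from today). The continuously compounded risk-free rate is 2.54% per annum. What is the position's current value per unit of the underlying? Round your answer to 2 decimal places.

-₹9.24

PV(remaining coupons) I = 1.69·e^(−0.0254·2/12) + 1.08·e^(−0.0254·3/12) + 2.85·e^(−0.0254·8/12) = 5.5582
Current forward F = (S − I)·e^(rT) = (120.91 − 5.5582)·e^(0.0254·11/12) = 115.3518 × 1.023557 = 118.0691
Value (long) = (F − K)·e^(−rT) = (118.0691 − 127.53) × 0.976986 = -9.2432
Value = -₹9.24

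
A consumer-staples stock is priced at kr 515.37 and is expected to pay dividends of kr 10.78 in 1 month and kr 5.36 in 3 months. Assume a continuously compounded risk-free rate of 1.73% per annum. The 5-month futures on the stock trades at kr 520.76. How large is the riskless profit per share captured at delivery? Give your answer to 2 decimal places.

PV(dividends) I = 10.78·e^(−0.0173·1/12) + 5.36·e^(−0.0173·3/12) = 16.1013
Fair futures F* = (S − I)·e^(rT) = (515.37 − 16.1013)·e^0.007208 = 499.2687 × 1.007234 = 502.8804
Market kr 520.76 > fair 502.8804: forward overpriced → cash-and-carry (borrow at r, buy the stock and collect the dividends, short the forward).
Profit at T = |F_mkt − F*| = |520.76 − 502.8804| = kr 17.88 per share

kr 17.88 per share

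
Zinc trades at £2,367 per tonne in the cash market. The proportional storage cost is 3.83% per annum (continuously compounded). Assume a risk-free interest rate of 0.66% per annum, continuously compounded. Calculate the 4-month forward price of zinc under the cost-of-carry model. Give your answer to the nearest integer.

Net carry = r + u − y = 0.0066 + 0.0383 − 0.0000 = 0.0449
F = S·e^((r+u−y)T) = 2367 · e^(0.0449 × 4/12) = 2367 · e^0.014967
= 2367 × 1.015080 = £2,403 per tonne

£2,403 per tonne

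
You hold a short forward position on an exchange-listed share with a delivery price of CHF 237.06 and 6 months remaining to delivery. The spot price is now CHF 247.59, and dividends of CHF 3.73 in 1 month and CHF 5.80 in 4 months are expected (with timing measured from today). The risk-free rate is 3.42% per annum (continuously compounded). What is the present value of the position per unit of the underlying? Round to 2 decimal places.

PV(remaining dividends) I = 3.73·e^(−0.0342·1/12) + 5.80·e^(−0.0342·4/12) = 9.4536
Current forward F = (S − I)·e^(rT) = (247.59 − 9.4536)·e^(0.0342·6/12) = 238.1364 × 1.017247 = 242.2435
Value (long) = (F − K)·e^(−rT) = (242.2435 − 237.06) × 0.983045 = 5.0956
Short position value = −(long value) = -CHF 5.10

-CHF 5.10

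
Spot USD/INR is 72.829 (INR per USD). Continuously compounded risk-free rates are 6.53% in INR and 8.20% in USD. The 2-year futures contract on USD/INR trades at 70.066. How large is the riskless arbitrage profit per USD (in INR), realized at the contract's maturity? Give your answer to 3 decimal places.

Fair futures: F* = S·e^(carry·T), with carry = (r_INR − r_USD) = 0.0653 − 0.0820 = -0.0167
F* = 72.829 · e^(-0.0167 × 2) = 72.829 · e^-0.033400 = 72.829 × 0.967152 = 70.4367
Market 70.066 < fair 70.4367: forward underpriced → reverse cash-and-carry (short spot, go long the forward).
At maturity, profit = |F_mkt − F*| = |70.066 − 70.4367| = 0.371 per USD (in INR)

0.371 per USD (in INR)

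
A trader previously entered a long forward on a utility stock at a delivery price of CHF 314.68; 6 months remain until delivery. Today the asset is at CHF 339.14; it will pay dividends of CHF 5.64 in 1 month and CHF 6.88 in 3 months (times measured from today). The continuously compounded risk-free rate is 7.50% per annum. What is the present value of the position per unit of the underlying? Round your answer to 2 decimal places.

PV(remaining dividends) I = 5.64·e^(−0.0750·1/12) + 6.88·e^(−0.0750·3/12) = 12.3571
Current forward F = (S − I)·e^(rT) = (339.14 − 12.3571)·e^(0.0750·6/12) = 326.7829 × 1.038212 = 339.2699
Value (long) = (F − K)·e^(−rT) = (339.2699 − 314.68) × 0.963194 = 23.6848
Value = CHF 23.68

CHF 23.68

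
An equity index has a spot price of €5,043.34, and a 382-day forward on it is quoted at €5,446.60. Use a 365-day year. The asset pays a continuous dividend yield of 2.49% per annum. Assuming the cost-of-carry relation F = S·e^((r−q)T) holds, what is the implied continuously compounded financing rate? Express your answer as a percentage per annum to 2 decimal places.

From F = S·e^((r−q)T): (r − q) = ln(F/S)/T
ln(5446.60/5043.34) = ln(1.079959) = 0.076923
(r − q) = 0.076923 / (382/365) = 0.073500
r = ln(F/S)/T + q = 0.073500 + 0.0249 = 0.098400
r = 9.84%

9.84%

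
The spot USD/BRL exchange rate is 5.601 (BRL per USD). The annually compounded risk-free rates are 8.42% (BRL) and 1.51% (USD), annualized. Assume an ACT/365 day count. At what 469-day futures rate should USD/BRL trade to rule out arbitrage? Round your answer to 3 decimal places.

6.096

By covered interest parity, F = S · (1+r_BRL)^T / (1+r_USD)^T
= 5.601 × 1.109464 / 1.019444 = 5.601 × 1.088303
F = 6.096 BRL per USD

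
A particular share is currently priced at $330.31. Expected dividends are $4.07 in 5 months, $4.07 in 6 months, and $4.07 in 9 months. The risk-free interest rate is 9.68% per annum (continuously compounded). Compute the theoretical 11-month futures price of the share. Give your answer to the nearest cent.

PV(dividends) I = 4.07·e^(−0.0968·5/12) + 4.07·e^(−0.0968·6/12) + 4.07·e^(−0.0968·9/12)
I = 3.9091 + 3.8777 + 3.7850 = 11.5718
F = (S − I)·e^(rT) = (330.31 − 11.5718) · e^(0.0968·11/12)
= 318.7382 · e^0.088733 = 318.7382 × 1.092789 = $348.31

$348.31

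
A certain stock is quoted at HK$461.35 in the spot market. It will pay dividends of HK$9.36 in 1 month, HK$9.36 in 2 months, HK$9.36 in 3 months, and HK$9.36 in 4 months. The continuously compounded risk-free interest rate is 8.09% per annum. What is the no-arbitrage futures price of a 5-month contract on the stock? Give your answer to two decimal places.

PV(dividends) I = 9.36·e^(−0.0809·1/12) + 9.36·e^(−0.0809·2/12) + 9.36·e^(−0.0809·3/12) + 9.36·e^(−0.0809·4/12)
I = 9.2971 + 9.2346 + 9.1726 + 9.1110 = 36.8153
F = (S − I)·e^(rT) = (461.35 − 36.8153) · e^(0.0809·5/12)
= 424.5347 · e^0.033708 = 424.5347 × 1.034283 = HK$439.09

HK$439.09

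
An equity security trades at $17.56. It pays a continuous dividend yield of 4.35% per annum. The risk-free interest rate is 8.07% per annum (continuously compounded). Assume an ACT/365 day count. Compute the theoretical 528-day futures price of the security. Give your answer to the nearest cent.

F = S·e^((r − q)T) = 17.56 · e^((0.0807 − 0.0435) × 528/365)
= 17.56 · e^0.053813 = 17.56 × 1.055287
F = $18.53

$18.53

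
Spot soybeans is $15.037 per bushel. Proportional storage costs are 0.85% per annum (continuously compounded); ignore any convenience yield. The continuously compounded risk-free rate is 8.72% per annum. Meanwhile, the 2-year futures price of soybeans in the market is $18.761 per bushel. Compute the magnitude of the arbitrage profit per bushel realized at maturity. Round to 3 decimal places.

$0.552 per bushel

Fair futures: F* = S·e^(carry·T), with carry = (r + u) = 0.0872 + 0.0085 = 0.0957
F* = 15.037 · e^(0.0957 × 2) = 15.037 · e^0.191400 = 15.037 × 1.210944 = $18.2090
Market $18.761 > fair $18.2090: forward overpriced → cash-and-carry (buy spot, short the forward).
At maturity, profit = |F_mkt − F*| = |18.761 − 18.2090| = $0.552 per bushel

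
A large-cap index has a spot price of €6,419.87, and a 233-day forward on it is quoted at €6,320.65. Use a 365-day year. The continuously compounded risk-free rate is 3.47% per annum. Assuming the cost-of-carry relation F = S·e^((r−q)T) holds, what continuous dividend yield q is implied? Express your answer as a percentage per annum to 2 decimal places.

From F = S·e^((r−q)T): (r − q) = ln(F/S)/T
ln(6320.65/6419.87) = ln(0.984545) = -0.015576
(r − q) = -0.015576 / (233/365) = -0.024400
q = r − ln(F/S)/T = 0.0347 + 0.024400 = 0.059100
q = 5.91%

5.91%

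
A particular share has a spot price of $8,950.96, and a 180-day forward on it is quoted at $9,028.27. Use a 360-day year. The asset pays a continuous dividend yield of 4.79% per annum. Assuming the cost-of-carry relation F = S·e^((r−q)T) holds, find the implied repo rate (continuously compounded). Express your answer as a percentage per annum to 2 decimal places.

6.51%

From F = S·e^((r−q)T): (r − q) = ln(F/S)/T
ln(9028.27/8950.96) = ln(1.008637) = 0.008600
(r − q) = 0.008600 / (180/360) = 0.017200
r = ln(F/S)/T + q = 0.017200 + 0.0479 = 0.065100
r = 6.51%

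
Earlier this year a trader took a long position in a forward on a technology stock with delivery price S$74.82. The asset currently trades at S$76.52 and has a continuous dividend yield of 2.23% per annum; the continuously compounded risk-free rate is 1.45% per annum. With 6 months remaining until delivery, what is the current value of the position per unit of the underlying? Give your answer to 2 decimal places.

S$1.39

Current fair forward for the remaining 6 months: F = S·e^((r − q)·T), (r − q) = 0.0145 − 0.0223 = -0.0078
F = 76.52 · e^(-0.0078 × 6/12) = 76.52 × 0.996108 = 76.2222
Value of long forward = (F − K)·e^(−rT) = (76.2222 − 74.82) · e^(−0.0145·6/12)
= 1.4022 × 0.992776 = 1.39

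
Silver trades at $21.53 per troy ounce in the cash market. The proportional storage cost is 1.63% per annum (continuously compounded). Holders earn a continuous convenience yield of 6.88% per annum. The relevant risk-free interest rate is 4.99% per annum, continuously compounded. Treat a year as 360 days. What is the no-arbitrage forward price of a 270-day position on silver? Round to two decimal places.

$21.49 per troy ounce

Net carry = r + u − y = 0.0499 + 0.0163 − 0.0688 = -0.0026
F = S·e^((r+u−y)T) = 21.53 · e^(-0.0026 × 270/360) = 21.53 · e^-0.001950
= 21.53 × 0.998052 = $21.49 per troy ounce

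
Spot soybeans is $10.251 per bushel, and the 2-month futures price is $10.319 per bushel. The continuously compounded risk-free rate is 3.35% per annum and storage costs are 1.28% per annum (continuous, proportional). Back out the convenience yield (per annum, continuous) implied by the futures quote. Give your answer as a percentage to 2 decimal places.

F = S·e^((r+u−y)T) ⇒ (r+u−y) = ln(F/S)/T
ln(10.319/10.251) = 0.006612; /T ⇒ 0.039672
y = r + u − ln(F/S)/T = 0.0335 + 0.0128 − 0.039672 = 0.006628
y = 0.66%

0.66%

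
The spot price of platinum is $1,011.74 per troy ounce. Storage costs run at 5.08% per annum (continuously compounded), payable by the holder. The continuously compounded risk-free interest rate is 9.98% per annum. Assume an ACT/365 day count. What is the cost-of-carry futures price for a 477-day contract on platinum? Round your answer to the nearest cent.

Net carry = r + u − y = 0.0998 + 0.0508 − 0.0000 = 0.1506
F = S·e^((r+u−y)T) = 1011.74 · e^(0.1506 × 477/365) = 1011.74 · e^0.19681151
= 1011.74 × 1.21751453 = $1,231.81 per troy ounce

$1,231.81 per troy ounce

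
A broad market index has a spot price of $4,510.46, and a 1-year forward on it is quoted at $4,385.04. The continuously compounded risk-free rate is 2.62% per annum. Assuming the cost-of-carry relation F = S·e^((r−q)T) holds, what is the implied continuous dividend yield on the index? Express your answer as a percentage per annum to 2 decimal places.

5.44%

From F = S·e^((r−q)T): (r − q) = ln(F/S)/T
ln(4385.04/4510.46) = ln(0.972194) = -0.028200
(r − q) = -0.028200 / (1) = -0.028200
q = r − ln(F/S)/T = 0.0262 + 0.028200 = 0.054400
q = 5.44%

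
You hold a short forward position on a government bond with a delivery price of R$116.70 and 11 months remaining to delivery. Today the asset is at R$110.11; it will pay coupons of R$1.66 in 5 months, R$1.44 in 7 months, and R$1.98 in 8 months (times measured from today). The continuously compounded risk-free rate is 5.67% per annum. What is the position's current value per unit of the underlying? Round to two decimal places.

PV(remaining coupons) I = 1.66·e^(−0.0567·5/12) + 1.44·e^(−0.0567·7/12) + 1.98·e^(−0.0567·8/12) = 4.9209
Current forward F = (S − I)·e^(rT) = (110.11 − 4.9209)·e^(0.0567·11/12) = 105.1891 × 1.053349 = 110.8008
Value (long) = (F − K)·e^(−rT) = (110.8008 − 116.70) × 0.949353 = -5.6004
Short position value = −(long value) = R$5.60

R$5.60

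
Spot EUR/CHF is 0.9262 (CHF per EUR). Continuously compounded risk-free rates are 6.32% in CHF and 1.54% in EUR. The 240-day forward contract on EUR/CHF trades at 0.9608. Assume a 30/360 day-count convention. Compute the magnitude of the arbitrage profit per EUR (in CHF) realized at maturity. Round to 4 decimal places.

0.0046 per EUR (in CHF)

Fair forward: F* = S·e^(carry·T), with carry = (r_CHF − r_EUR) = 0.0632 − 0.0154 = 0.0478
F* = 0.9262 · e^(0.0478 × 240/360) = 0.9262 · e^0.031867 = 0.9262 × 1.032380 = 0.9562
Market 0.9608 > fair 0.9562: forward overpriced → cash-and-carry (buy spot, short the forward).
At maturity, profit = |F_mkt − F*| = |0.9608 − 0.9562| = 0.0046 per EUR (in CHF)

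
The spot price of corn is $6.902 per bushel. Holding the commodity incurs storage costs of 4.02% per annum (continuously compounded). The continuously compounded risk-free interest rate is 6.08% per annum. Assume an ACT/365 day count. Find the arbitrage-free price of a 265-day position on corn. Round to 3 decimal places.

$7.427 per bushel

Net carry = r + u − y = 0.0608 + 0.0402 − 0.0000 = 0.1010
F = S·e^((r+u−y)T) = 6.902 · e^(0.1010 × 265/365) = 6.902 · e^0.073329
= 6.902 × 1.076085 = $7.427 per bushel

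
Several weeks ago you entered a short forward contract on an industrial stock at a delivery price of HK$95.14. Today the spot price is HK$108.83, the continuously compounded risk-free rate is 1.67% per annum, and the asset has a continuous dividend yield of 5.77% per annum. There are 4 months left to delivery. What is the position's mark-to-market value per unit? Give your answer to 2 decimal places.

Current fair forward for the remaining 4 months: F = S·e^((r − q)·T), (r − q) = 0.0167 − 0.0577 = -0.0410
F = 108.83 · e^(-0.0410 × 4/12) = 108.83 × 0.986426 = 107.3527
Value of long forward = (F − K)·e^(−rT) = (107.3527 − 95.14) · e^(−0.0167·4/12)
= 12.2127 × 0.994449 = 12.14
Short position value = −(long value) = -HK$12.14

-HK$12.14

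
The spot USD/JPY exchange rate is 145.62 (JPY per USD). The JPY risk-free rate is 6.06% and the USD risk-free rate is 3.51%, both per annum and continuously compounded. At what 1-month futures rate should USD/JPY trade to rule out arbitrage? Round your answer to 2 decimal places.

145.93

F = S·e^((r_JPY − r_USD)T) = 145.62 · e^((0.0606 − 0.0351) × 1/12)
= 145.62 · e^0.002125 = 145.62 × 1.002127
F = 145.93 JPY per USD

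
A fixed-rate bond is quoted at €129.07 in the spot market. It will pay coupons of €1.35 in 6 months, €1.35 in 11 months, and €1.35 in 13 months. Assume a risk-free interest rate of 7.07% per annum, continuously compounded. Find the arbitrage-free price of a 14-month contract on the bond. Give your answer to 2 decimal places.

PV(coupons) I = 1.35·e^(−0.0707·6/12) + 1.35·e^(−0.0707·11/12) + 1.35·e^(−0.0707·13/12)
I = 1.3031 + 1.2653 + 1.2505 = 3.8189
F = (S − I)·e^(rT) = (129.07 − 3.8189) · e^(0.0707·14/12)
= 125.2511 · e^0.082483 = 125.2511 × 1.085980 = €136.02

€136.02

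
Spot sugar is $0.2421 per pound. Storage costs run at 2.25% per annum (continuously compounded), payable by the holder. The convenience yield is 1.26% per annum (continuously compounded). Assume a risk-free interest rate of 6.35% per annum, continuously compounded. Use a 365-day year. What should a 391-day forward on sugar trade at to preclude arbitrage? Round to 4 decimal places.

$0.2619 per pound

Net carry = r + u − y = 0.0635 + 0.0225 − 0.0126 = 0.0734
F = S·e^((r+u−y)T) = 0.2421 · e^(0.0734 × 391/365) = 0.2421 · e^0.078628
= 0.2421 × 1.081802 = $0.2619 per pound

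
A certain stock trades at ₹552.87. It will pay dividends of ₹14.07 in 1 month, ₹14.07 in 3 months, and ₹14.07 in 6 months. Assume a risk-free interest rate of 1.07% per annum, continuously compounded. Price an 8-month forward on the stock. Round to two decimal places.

₹514.44

PV(dividends) I = 14.07·e^(−0.0107·1/12) + 14.07·e^(−0.0107·3/12) + 14.07·e^(−0.0107·6/12)
I = 14.0575 + 14.0324 + 13.9949 = 42.0848
F = (S − I)·e^(rT) = (552.87 − 42.0848) · e^(0.0107·8/12)
= 510.7852 · e^0.007133 = 510.7852 × 1.007159 = ₹514.44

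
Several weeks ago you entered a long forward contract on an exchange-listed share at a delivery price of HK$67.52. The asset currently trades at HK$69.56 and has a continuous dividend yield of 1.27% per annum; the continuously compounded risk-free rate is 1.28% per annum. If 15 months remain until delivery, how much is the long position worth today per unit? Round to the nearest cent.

Current fair forward for the remaining 15 months: F = S·e^((r − q)·T), (r − q) = 0.0128 − 0.0127 = 0.0001
F = 69.56 · e^(0.0001 × 15/12) = 69.56 × 1.000125 = 69.5687
Value of long forward = (F − K)·e^(−rT) = (69.5687 − 67.52) · e^(−0.0128·15/12)
= 2.0487 × 0.984127 = 2.02

HK$2.02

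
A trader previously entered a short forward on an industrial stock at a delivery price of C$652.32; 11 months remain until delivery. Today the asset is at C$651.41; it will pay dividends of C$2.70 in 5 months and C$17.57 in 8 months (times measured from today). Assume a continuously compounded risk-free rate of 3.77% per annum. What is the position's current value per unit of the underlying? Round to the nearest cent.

PV(remaining dividends) I = 2.70·e^(−0.0377·5/12) + 17.57·e^(−0.0377·8/12) = 19.7918
Current forward F = (S − I)·e^(rT) = (651.41 − 19.7918)·e^(0.0377·11/12) = 631.6182 × 1.035162 = 653.8272
Value (long) = (F − K)·e^(−rT) = (653.8272 − 652.32) × 0.966032 = 1.4560
Short position value = −(long value) = -C$1.46

-C$1.46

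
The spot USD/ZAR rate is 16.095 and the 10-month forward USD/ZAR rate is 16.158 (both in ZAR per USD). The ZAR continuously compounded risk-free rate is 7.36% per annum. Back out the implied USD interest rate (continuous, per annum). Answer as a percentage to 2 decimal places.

F = S·e^((r_ZAR − r_USD)T) ⇒ r_USD = r_ZAR − ln(F/S)/T
ln(16.158/16.095) = 0.003907; /(10/12) = 0.004688
r_USD = 0.0736 − 0.004688 = 0.068912
r_USD = 6.89%

6.89%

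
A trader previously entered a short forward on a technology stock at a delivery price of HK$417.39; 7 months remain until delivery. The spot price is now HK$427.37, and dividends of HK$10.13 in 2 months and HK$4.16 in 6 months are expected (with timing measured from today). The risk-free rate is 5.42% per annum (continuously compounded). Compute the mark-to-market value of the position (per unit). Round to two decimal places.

-HK$8.88

PV(remaining dividends) I = 10.13·e^(−0.0542·2/12) + 4.16·e^(−0.0542·6/12) = 14.0877
Current forward F = (S − I)·e^(rT) = (427.37 − 14.0877)·e^(0.0542·7/12) = 413.2823 × 1.032122 = 426.5578
Value (long) = (F − K)·e^(−rT) = (426.5578 − 417.39) × 0.968878 = 8.8825
Short position value = −(long value) = -HK$8.88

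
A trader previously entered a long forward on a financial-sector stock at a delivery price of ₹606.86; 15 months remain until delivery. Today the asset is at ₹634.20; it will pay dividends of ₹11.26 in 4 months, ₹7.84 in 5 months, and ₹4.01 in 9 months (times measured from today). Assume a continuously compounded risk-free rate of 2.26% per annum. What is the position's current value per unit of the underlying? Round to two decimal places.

₹21.36

PV(remaining dividends) I = 11.26·e^(−0.0226·4/12) + 7.84·e^(−0.0226·5/12) + 4.01·e^(−0.0226·9/12) = 22.8846
Current forward F = (S − I)·e^(rT) = (634.20 − 22.8846)·e^(0.0226·15/12) = 611.3154 × 1.028653 = 628.8314
Value (long) = (F − K)·e^(−rT) = (628.8314 − 606.86) × 0.972145 = 21.3594
Value = ₹21.36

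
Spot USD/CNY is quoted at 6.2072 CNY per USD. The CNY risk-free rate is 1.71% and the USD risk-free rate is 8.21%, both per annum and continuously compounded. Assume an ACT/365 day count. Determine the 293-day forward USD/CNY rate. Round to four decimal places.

5.8916

F = S·e^((r_CNY − r_USD)T) = 6.2072 · e^((0.0171 − 0.0821) × 293/365)
= 6.2072 · e^-0.052178 = 6.2072 × 0.949160
F = 5.8916 CNY per USD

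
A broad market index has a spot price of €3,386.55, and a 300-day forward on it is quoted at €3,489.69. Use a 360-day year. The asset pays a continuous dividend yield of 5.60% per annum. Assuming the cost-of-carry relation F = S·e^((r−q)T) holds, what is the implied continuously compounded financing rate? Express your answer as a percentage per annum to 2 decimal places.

9.20%

From F = S·e^((r−q)T): (r − q) = ln(F/S)/T
ln(3489.69/3386.55) = ln(1.030456) = 0.030001
(r − q) = 0.030001 / (300/360) = 0.036001
r = ln(F/S)/T + q = 0.036001 + 0.0560 = 0.092001
r = 9.20%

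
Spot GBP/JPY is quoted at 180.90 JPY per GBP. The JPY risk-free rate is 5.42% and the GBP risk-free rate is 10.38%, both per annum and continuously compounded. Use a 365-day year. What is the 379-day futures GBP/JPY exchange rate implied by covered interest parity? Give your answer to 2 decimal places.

F = S·e^((r_JPY − r_GBP)T) = 180.90 · e^((0.0542 − 0.1038) × 379/365)
= 180.90 · e^-0.051502 = 180.90 × 0.949802
F = 171.82 JPY per GBP

171.82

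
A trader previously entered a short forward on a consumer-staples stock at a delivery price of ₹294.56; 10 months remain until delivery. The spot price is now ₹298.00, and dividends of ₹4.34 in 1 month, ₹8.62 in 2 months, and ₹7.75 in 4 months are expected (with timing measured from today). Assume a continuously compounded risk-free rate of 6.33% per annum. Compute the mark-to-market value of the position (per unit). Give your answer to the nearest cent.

₹1.86

PV(remaining dividends) I = 4.34·e^(−0.0633·1/12) + 8.62·e^(−0.0633·2/12) + 7.75·e^(−0.0633·4/12) = 20.4349
Current forward F = (S − I)·e^(rT) = (298.00 − 20.4349)·e^(0.0633·10/12) = 277.5651 × 1.054166 = 292.5997
Value (long) = (F − K)·e^(−rT) = (292.5997 − 294.56) × 0.948617 = -1.8596
Short position value = −(long value) = ₹1.86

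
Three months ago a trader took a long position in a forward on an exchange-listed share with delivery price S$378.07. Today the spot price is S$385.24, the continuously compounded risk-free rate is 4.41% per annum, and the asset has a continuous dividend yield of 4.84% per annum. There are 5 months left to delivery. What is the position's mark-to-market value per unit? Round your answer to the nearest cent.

Current fair forward for the remaining 5 months: F = S·e^((r − q)·T), (r − q) = 0.0441 − 0.0484 = -0.0043
F = 385.24 · e^(-0.0043 × 5/12) = 385.24 × 0.998210 = 384.5504
Value of long forward = (F − K)·e^(−rT) = (384.5504 − 378.07) · e^(−0.0441·5/12)
= 6.4804 × 0.981793 = 6.36

S$6.36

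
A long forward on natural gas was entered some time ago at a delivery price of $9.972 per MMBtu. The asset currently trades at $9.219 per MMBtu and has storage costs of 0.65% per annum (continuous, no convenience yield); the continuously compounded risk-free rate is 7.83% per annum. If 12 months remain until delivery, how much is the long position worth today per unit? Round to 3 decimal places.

Current fair forward for the remaining 12 months: F = S·e^((r + u)·T), (r + u) = 0.0783 + 0.0065 = 0.0848
F = 9.219 · e^(0.0848 × 12/12) = 9.219 × 1.088499 = 10.0349
Value of long forward = (F − K)·e^(−rT) = (10.0349 − 9.972) · e^(−0.0783·12/12)
= 0.0629 × 0.924687 = 0.058

$0.058 per MMBtu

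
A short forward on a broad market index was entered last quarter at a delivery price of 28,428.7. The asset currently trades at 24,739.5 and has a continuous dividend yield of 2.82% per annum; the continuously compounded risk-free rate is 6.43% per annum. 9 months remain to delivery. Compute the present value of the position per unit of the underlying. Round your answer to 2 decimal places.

2868.50

Current fair forward for the remaining 9 months: F = S·e^((r − q)·T), (r − q) = 0.0643 − 0.0282 = 0.0361
F = 24739.5 · e^(0.0361 × 9/12) = 24739.5 × 1.02744486 = 25418.4721
Value of long forward = (F − K)·e^(−rT) = (25418.4721 − 28428.7) · e^(−0.0643·9/12)
= -3010.2279 × 0.95291936 = -2868.50
Short position value = −(long value) = 2868.50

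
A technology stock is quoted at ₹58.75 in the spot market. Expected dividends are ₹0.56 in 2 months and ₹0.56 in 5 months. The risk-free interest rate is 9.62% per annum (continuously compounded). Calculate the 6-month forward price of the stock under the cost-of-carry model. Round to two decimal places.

PV(dividends) I = 0.56·e^(−0.0962·2/12) + 0.56·e^(−0.0962·5/12)
I = 0.5511 + 0.5380 = 1.0891
F = (S − I)·e^(rT) = (58.75 − 1.0891) · e^(0.0962·6/12)
= 57.6609 · e^0.048100 = 57.6609 × 1.049276 = ₹60.50

₹60.50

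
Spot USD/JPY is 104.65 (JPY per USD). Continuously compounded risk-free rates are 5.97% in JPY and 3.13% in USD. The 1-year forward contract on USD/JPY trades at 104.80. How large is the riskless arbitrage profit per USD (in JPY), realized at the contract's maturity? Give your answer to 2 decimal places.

Fair forward: F* = S·e^(carry·T), with carry = (r_JPY − r_USD) = 0.0597 − 0.0313 = 0.0284
F* = 104.65 · e^(0.0284 × 1) = 104.65 · e^0.028400 = 104.65 × 1.028807 = 107.6647
Market 104.80 < fair 107.6647: forward underpriced → reverse cash-and-carry (short spot, go long the forward).
At maturity, profit = |F_mkt − F*| = |104.80 − 107.6647| = 2.86 per USD (in JPY)

2.86 per USD (in JPY)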